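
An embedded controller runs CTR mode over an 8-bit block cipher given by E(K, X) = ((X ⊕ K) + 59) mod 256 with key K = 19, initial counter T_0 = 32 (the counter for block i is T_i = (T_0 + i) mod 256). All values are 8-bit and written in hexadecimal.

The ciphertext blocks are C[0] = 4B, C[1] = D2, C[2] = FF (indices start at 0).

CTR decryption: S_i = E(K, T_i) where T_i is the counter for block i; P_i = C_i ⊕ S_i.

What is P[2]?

P[2]: T = 34, S = E(K, T) = 86; FF ⊕ 86 = 79.

P[2] = 79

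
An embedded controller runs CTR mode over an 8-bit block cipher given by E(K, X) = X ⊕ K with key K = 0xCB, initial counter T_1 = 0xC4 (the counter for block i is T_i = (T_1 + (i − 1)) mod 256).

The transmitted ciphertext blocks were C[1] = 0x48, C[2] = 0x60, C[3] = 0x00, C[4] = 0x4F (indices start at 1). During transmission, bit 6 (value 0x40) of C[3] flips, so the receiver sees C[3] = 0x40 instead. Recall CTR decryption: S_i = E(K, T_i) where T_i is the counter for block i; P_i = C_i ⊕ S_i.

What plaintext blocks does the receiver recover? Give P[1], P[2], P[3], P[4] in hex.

P[1] = 0x47, P[2] = 0x6E, P[3] = 0x4D, P[4] = 0x43

Only C[3] changed, to 0x40. In CTR, a change in C_i flips the same bit in P_i only; the keystream is unaffected. Decrypting the received ciphertext:
P[1]: T = 0xC4, S = E(K, T) = 0x0F; 0x48 ⊕ 0x0F = 0x47.
P[2]: T = 0xC5, S = E(K, T) = 0x0E; 0x60 ⊕ 0x0E = 0x6E.
P[3]: T = 0xC6, S = E(K, T) = 0x0D; 0x40 ⊕ 0x0D = 0x4D.
P[4]: T = 0xC7, S = E(K, T) = 0x0C; 0x4F ⊕ 0x0C = 0x43.
Blocks that differ from the original plaintext: P[3].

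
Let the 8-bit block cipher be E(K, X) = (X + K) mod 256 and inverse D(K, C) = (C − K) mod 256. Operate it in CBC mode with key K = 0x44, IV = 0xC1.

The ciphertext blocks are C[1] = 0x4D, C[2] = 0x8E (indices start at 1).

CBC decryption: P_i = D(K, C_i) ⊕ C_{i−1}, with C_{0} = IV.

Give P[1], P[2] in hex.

P[1] = 0xC8, P[2] = 0x07

P[1]: D(K, 0x4D) = 0x09; 0x09 ⊕ 0xC1 = 0xC8.
P[2]: D(K, 0x8E) = 0x4A; 0x4A ⊕ 0x4D = 0x07.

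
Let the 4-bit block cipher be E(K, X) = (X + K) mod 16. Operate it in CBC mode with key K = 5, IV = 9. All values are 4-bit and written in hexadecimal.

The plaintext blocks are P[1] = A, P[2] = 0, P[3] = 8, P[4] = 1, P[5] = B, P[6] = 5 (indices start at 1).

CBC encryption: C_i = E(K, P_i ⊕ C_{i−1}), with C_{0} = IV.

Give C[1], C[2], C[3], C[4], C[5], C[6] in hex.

C[1] = 8, C[2] = D, C[3] = A, C[4] = 0, C[5] = 0, C[6] = A

C[1]: P[1] ⊕ 9 = 3; E(K, 3) = 8.
C[2]: P[2] ⊕ 8 = 8; E(K, 8) = D.
C[3]: P[3] ⊕ D = 5; E(K, 5) = A.
C[4]: P[4] ⊕ A = B; E(K, B) = 0.
C[5]: P[5] ⊕ 0 = B; E(K, B) = 0.
C[6]: P[6] ⊕ 0 = 5; E(K, 5) = A.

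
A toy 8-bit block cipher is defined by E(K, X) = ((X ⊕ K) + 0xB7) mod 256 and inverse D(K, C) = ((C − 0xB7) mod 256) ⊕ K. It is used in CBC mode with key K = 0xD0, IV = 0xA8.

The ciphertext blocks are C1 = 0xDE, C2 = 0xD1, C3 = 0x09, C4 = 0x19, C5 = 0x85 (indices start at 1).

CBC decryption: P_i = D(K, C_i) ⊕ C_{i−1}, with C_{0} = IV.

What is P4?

P4: D(K, 0x19) = 0xB2; 0xB2 ⊕ 0x09 = 0xBB.

P4 = 0xBB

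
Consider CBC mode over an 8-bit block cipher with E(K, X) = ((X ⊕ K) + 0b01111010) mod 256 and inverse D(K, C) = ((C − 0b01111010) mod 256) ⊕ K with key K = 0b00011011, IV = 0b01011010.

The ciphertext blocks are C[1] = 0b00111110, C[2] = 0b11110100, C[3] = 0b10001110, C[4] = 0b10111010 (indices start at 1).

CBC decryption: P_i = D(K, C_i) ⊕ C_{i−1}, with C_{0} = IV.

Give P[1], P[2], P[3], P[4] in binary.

P[1] = 0b10000101, P[2] = 0b01011111, P[3] = 0b11111011, P[4] = 0b11010101

P[1]: D(K, 0b00111110) = 0b11011111; 0b11011111 ⊕ 0b01011010 = 0b10000101.
P[2]: D(K, 0b11110100) = 0b01100001; 0b01100001 ⊕ 0b00111110 = 0b01011111.
P[3]: D(K, 0b10001110) = 0b00001111; 0b00001111 ⊕ 0b11110100 = 0b11111011.
P[4]: D(K, 0b10111010) = 0b01011011; 0b01011011 ⊕ 0b10001110 = 0b11010101.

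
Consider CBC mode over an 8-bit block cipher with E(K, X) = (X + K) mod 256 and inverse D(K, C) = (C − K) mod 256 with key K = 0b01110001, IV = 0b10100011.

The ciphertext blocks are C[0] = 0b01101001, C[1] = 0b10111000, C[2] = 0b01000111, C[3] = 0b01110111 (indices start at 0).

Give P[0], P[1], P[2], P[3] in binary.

P[0] = 0b01011011, P[1] = 0b00101110, P[2] = 0b01101110, P[3] = 0b01000001

CBC decryption: P_i = D(K, C_i) ⊕ C_{i−1}, with C_{−1} = IV.
P[0]: D(K, 0b01101001) = 0b11111000; 0b11111000 ⊕ 0b10100011 = 0b01011011.
P[1]: D(K, 0b10111000) = 0b01000111; 0b01000111 ⊕ 0b01101001 = 0b00101110.
P[2]: D(K, 0b01000111) = 0b11010110; 0b11010110 ⊕ 0b10111000 = 0b01101110.
P[3]: D(K, 0b01110111) = 0b00000110; 0b00000110 ⊕ 0b01000111 = 0b01000001.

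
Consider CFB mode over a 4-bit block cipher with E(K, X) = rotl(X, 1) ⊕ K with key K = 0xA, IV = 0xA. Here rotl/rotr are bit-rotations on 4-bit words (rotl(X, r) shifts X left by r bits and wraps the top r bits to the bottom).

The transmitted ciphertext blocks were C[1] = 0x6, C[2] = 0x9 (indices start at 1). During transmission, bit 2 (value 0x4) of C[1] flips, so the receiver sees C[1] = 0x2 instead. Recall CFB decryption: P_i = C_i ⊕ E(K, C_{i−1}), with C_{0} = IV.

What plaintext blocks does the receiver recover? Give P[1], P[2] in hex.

P[1] = 0xD, P[2] = 0x7

Only C[1] changed, to 0x2. In CFB, a change in C_i flips the same bit in P_i and garbles P_{i+1}. Decrypting the received ciphertext:
P[1]: E(K, 0xA) = 0xF; 0x2 ⊕ 0xF = 0xD.
P[2]: E(K, 0x2) = 0xE; 0x9 ⊕ 0xE = 0x7.
Blocks that differ from the original plaintext: P[1], P[2].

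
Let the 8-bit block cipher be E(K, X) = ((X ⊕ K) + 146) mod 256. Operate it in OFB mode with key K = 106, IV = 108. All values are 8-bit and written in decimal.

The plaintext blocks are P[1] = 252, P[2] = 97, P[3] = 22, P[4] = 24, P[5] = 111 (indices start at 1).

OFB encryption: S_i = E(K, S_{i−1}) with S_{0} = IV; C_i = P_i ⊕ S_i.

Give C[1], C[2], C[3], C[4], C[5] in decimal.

C[1]: S = E(K, 108) = 152; 252 ⊕ 152 = 100.
C[2]: S = E(K, 152) = 132; 97 ⊕ 132 = 229.
C[3]: S = E(K, 132) = 128; 22 ⊕ 128 = 150.
C[4]: S = E(K, 128) = 124; 24 ⊕ 124 = 100.
C[5]: S = E(K, 124) = 168; 111 ⊕ 168 = 199.

C[1] = 100, C[2] = 229, C[3] = 150, C[4] = 100, C[5] = 199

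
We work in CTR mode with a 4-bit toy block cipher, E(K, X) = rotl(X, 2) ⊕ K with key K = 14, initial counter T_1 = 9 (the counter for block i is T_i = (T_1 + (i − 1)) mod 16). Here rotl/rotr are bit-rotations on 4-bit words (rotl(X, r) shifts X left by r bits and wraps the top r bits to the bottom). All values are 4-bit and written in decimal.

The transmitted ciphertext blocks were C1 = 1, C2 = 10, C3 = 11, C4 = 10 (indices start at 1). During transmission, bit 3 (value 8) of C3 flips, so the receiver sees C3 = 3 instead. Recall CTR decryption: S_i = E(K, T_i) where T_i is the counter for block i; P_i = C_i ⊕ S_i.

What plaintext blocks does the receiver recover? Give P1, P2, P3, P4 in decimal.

P1 = 9, P2 = 14, P3 = 3, P4 = 7

Only C3 changed, to 3. In CTR, a change in C_i flips the same bit in P_i only; the keystream is unaffected. Decrypting the received ciphertext:
P1: T = 9, S = E(K, T) = 8; 1 ⊕ 8 = 9.
P2: T = 10, S = E(K, T) = 4; 10 ⊕ 4 = 14.
P3: T = 11, S = E(K, T) = 0; 3 ⊕ 0 = 3.
P4: T = 12, S = E(K, T) = 13; 10 ⊕ 13 = 7.
Blocks that differ from the original plaintext: P3.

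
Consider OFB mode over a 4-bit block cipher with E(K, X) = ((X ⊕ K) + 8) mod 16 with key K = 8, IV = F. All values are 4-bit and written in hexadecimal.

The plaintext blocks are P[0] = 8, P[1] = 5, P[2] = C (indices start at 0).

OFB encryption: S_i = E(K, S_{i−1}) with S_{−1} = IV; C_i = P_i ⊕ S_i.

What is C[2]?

C[0]: S = E(K, F) = F; 8 ⊕ F = 7.
C[1]: S = E(K, F) = F; 5 ⊕ F = A.
C[2]: S = E(K, F) = F; C ⊕ F = 3.

C[2] = 3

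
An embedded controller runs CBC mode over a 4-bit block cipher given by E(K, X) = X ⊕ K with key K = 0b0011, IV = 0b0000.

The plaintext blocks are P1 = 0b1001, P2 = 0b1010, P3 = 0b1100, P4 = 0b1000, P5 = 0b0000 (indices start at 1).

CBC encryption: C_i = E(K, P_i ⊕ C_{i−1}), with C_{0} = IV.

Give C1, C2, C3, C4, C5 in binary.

C1: P1 ⊕ 0b0000 = 0b1001; E(K, 0b1001) = 0b1010.
C2: P2 ⊕ 0b1010 = 0b0000; E(K, 0b0000) = 0b0011.
C3: P3 ⊕ 0b0011 = 0b1111; E(K, 0b1111) = 0b1100.
C4: P4 ⊕ 0b1100 = 0b0100; E(K, 0b0100) = 0b0111.
C5: P5 ⊕ 0b0111 = 0b0111; E(K, 0b0111) = 0b0100.

C1 = 0b1010, C2 = 0b0011, C3 = 0b1100, C4 = 0b0111, C5 = 0b0100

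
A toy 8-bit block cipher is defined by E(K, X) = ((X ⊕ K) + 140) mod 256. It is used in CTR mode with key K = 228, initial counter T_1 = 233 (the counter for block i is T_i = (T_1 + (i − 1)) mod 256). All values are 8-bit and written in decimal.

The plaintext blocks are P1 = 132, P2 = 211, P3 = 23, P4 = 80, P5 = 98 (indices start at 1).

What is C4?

CTR encryption: S_i = E(K, T_i) where T_i is the counter for block i; C_i = P_i ⊕ S_i.
C1: T = 233, S = E(K, T) = 153; 132 ⊕ 153 = 29.
C2: T = 234, S = E(K, T) = 154; 211 ⊕ 154 = 73.
C3: T = 235, S = E(K, T) = 155; 23 ⊕ 155 = 140.
C4: T = 236, S = E(K, T) = 148; 80 ⊕ 148 = 196.

C4 = 196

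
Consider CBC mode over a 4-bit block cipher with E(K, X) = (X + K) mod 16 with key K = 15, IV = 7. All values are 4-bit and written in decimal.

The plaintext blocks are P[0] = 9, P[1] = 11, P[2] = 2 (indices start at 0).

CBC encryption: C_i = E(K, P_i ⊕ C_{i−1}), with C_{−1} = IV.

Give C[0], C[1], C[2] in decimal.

C[0]: P[0] ⊕ 7 = 14; E(K, 14) = 13.
C[1]: P[1] ⊕ 13 = 6; E(K, 6) = 5.
C[2]: P[2] ⊕ 5 = 7; E(K, 7) = 6.

C[0] = 13, C[1] = 5, C[2] = 6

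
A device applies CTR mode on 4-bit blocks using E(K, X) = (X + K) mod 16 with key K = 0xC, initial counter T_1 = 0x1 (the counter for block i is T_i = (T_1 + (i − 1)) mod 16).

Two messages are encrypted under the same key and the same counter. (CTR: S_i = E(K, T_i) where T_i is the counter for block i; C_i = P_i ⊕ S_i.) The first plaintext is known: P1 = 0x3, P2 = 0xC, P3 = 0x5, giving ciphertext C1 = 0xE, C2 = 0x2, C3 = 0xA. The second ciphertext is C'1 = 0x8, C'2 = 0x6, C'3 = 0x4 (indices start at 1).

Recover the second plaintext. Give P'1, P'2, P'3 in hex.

P'1 = 0x5, P'2 = 0x8, P'3 = 0xB

In CTR with a reused counter, both messages share the same keystream S_i, so C_i ⊕ C'_i = P_i ⊕ P'_i and thus P'_i = P_i ⊕ C_i ⊕ C'_i.
P'1: 0x3 ⊕ 0xE ⊕ 0x8 = 0x5.
P'2: 0xC ⊕ 0x2 ⊕ 0x6 = 0x8.
P'3: 0x5 ⊕ 0xA ⊕ 0x4 = 0xB.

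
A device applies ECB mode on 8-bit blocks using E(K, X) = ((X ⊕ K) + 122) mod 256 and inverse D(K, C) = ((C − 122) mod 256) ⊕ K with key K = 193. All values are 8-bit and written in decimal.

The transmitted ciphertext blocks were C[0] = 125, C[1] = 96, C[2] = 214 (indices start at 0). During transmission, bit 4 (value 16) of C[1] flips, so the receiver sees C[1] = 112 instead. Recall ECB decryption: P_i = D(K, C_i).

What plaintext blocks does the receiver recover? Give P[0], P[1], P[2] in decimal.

Only C[1] changed, to 112. In ECB, a change in C_i affects only P_i. Decrypting the received ciphertext:
P[0]: D(K, 125) = 194.
P[1]: D(K, 112) = 55.
P[2]: D(K, 214) = 157.
Blocks that differ from the original plaintext: P[1].

P[0] = 194, P[1] = 55, P[2] = 157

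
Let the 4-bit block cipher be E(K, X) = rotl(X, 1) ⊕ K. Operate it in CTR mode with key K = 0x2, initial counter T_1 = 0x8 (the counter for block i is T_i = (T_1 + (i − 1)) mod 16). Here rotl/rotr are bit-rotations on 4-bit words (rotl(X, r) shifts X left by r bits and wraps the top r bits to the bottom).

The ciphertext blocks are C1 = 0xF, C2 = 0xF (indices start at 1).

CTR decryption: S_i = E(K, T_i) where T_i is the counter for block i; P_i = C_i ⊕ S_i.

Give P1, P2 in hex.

P1 = 0xC, P2 = 0xE

P1: T = 0x8, S = E(K, T) = 0x3; 0xF ⊕ 0x3 = 0xC.
P2: T = 0x9, S = E(K, T) = 0x1; 0xF ⊕ 0x1 = 0xE.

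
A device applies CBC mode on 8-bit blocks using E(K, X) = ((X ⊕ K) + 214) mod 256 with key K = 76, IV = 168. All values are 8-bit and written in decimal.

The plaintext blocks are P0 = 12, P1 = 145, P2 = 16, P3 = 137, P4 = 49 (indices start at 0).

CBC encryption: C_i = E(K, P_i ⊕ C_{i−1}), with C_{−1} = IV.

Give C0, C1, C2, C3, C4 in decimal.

C0: P0 ⊕ 168 = 164; E(K, 164) = 190.
C1: P1 ⊕ 190 = 47; E(K, 47) = 57.
C2: P2 ⊕ 57 = 41; E(K, 41) = 59.
C3: P3 ⊕ 59 = 178; E(K, 178) = 212.
C4: P4 ⊕ 212 = 229; E(K, 229) = 127.

C0 = 190, C1 = 57, C2 = 59, C3 = 212, C4 = 127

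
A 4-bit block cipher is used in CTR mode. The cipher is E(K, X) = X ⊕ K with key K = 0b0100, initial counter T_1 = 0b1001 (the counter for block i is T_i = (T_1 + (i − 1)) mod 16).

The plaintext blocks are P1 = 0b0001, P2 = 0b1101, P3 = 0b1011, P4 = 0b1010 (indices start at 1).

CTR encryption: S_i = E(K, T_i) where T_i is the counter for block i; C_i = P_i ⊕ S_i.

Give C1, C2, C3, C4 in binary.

C1 = 0b1100, C2 = 0b0011, C3 = 0b0100, C4 = 0b0010

C1: T = 0b1001, S = E(K, T) = 0b1101; 0b0001 ⊕ 0b1101 = 0b1100.
C2: T = 0b1010, S = E(K, T) = 0b1110; 0b1101 ⊕ 0b1110 = 0b0011.
C3: T = 0b1011, S = E(K, T) = 0b1111; 0b1011 ⊕ 0b1111 = 0b0100.
C4: T = 0b1100, S = E(K, T) = 0b1000; 0b1010 ⊕ 0b1000 = 0b0010.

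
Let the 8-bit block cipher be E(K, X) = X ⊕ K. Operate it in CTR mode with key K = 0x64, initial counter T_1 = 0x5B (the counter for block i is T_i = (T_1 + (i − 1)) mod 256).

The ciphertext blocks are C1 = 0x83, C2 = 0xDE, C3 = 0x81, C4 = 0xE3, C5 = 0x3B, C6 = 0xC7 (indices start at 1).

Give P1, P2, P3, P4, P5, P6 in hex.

P1 = 0xBC, P2 = 0xE6, P3 = 0xB8, P4 = 0xD9, P5 = 0x00, P6 = 0xC3

CTR decryption: S_i = E(K, T_i) where T_i is the counter for block i; P_i = C_i ⊕ S_i.
P1: T = 0x5B, S = E(K, T) = 0x3F; 0x83 ⊕ 0x3F = 0xBC.
P2: T = 0x5C, S = E(K, T) = 0x38; 0xDE ⊕ 0x38 = 0xE6.
P3: T = 0x5D, S = E(K, T) = 0x39; 0x81 ⊕ 0x39 = 0xB8.
P4: T = 0x5E, S = E(K, T) = 0x3A; 0xE3 ⊕ 0x3A = 0xD9.
P5: T = 0x5F, S = E(K, T) = 0x3B; 0x3B ⊕ 0x3B = 0x00.
P6: T = 0x60, S = E(K, T) = 0x04; 0xC7 ⊕ 0x04 = 0xC3.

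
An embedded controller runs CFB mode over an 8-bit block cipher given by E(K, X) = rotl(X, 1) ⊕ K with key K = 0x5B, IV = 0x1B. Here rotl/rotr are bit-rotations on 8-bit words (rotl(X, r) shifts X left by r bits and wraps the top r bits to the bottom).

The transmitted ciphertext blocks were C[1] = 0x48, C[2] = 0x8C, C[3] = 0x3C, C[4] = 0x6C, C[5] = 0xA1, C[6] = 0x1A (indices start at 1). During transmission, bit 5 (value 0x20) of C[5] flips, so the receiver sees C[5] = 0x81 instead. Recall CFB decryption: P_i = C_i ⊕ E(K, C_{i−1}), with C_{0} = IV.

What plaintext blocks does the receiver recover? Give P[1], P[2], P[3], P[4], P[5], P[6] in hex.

Only C[5] changed, to 0x81. In CFB, a change in C_i flips the same bit in P_i and garbles P_{i+1}. Decrypting the received ciphertext:
P[1]: E(K, 0x1B) = 0x6D; 0x48 ⊕ 0x6D = 0x25.
P[2]: E(K, 0x48) = 0xCB; 0x8C ⊕ 0xCB = 0x47.
P[3]: E(K, 0x8C) = 0x42; 0x3C ⊕ 0x42 = 0x7E.
P[4]: E(K, 0x3C) = 0x23; 0x6C ⊕ 0x23 = 0x4F.
P[5]: E(K, 0x6C) = 0x83; 0x81 ⊕ 0x83 = 0x02.
P[6]: E(K, 0x81) = 0x58; 0x1A ⊕ 0x58 = 0x42.
Blocks that differ from the original plaintext: P[5], P[6].

P[1] = 0x25, P[2] = 0x47, P[3] = 0x7E, P[4] = 0x4F, P[5] = 0x02, P[6] = 0x42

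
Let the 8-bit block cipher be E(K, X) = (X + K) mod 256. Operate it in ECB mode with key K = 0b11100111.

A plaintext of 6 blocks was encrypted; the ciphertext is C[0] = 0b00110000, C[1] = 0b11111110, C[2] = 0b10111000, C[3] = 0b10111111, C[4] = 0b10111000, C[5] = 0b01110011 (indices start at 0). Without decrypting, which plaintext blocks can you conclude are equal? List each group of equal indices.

ECB encrypts each block independently with the same key, so equal ciphertext blocks imply equal plaintext blocks.
C[2] = C[4] = 0b10111000, so P[2] = P[4].

P[2] = P[4]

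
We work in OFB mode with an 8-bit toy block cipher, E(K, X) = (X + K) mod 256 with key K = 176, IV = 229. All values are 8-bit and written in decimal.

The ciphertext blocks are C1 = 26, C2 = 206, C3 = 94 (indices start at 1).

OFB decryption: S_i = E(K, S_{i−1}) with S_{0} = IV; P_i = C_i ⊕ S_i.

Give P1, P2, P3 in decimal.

P1 = 143, P2 = 139, P3 = 171

P1: S = E(K, 229) = 149; 26 ⊕ 149 = 143.
P2: S = E(K, 149) = 69; 206 ⊕ 69 = 139.
P3: S = E(K, 69) = 245; 94 ⊕ 245 = 171.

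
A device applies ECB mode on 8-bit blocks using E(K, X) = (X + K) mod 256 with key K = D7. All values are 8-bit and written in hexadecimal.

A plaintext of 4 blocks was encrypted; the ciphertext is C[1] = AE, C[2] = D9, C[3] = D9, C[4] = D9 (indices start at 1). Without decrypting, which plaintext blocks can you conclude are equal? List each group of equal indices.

P[2] = P[3] = P[4]

ECB encrypts each block independently with the same key, so equal ciphertext blocks imply equal plaintext blocks.
C[2] = C[3] = C[4] = D9, so P[2] = P[3] = P[4].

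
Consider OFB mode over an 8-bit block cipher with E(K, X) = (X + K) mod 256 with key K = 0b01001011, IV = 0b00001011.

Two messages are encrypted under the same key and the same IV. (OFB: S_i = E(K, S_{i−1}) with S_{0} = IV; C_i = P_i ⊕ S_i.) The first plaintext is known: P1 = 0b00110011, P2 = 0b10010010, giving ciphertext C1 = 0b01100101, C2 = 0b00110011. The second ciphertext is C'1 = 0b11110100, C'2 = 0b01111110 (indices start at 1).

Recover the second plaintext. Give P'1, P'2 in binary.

In OFB with a reused IV, both messages share the same keystream S_i, so C_i ⊕ C'_i = P_i ⊕ P'_i and thus P'_i = P_i ⊕ C_i ⊕ C'_i.
P'1: 0b00110011 ⊕ 0b01100101 ⊕ 0b11110100 = 0b10100010.
P'2: 0b10010010 ⊕ 0b00110011 ⊕ 0b01111110 = 0b11011111.

P'1 = 0b10100010, P'2 = 0b11011111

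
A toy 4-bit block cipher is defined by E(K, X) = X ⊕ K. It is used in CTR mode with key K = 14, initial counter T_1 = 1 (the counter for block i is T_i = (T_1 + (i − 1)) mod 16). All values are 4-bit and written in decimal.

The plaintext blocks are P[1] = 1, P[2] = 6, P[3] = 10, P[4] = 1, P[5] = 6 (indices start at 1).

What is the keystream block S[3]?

13

CTR encryption: S_i = E(K, T_i) where T_i is the counter for block i; C_i = P_i ⊕ S_i.
C[1]: T = 1, S = E(K, T) = 15; 1 ⊕ 15 = 14.
C[2]: T = 2, S = E(K, T) = 12; 6 ⊕ 12 = 10.
C[3]: T = 3, S = E(K, T) = 13; 10 ⊕ 13 = 7.
So S[3] = 13.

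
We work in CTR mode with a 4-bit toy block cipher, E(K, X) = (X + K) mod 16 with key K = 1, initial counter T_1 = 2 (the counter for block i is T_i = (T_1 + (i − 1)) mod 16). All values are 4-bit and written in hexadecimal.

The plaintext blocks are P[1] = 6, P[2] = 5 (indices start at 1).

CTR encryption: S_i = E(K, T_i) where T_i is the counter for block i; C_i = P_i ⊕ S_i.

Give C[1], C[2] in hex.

C[1] = 5, C[2] = 1

C[1]: T = 2, S = E(K, T) = 3; 6 ⊕ 3 = 5.
C[2]: T = 3, S = E(K, T) = 4; 5 ⊕ 4 = 1.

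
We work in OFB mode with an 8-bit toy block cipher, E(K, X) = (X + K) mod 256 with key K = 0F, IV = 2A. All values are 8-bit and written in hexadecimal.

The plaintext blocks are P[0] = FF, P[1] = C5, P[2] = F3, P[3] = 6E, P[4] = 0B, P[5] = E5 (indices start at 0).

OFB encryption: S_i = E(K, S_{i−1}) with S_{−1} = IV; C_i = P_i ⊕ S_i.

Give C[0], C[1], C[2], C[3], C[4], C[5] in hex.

C[0] = C6, C[1] = 8D, C[2] = A4, C[3] = 08, C[4] = 7E, C[5] = 61

C[0]: S = E(K, 2A) = 39; FF ⊕ 39 = C6.
C[1]: S = E(K, 39) = 48; C5 ⊕ 48 = 8D.
C[2]: S = E(K, 48) = 57; F3 ⊕ 57 = A4.
C[3]: S = E(K, 57) = 66; 6E ⊕ 66 = 08.
C[4]: S = E(K, 66) = 75; 0B ⊕ 75 = 7E.
C[5]: S = E(K, 75) = 84; E5 ⊕ 84 = 61.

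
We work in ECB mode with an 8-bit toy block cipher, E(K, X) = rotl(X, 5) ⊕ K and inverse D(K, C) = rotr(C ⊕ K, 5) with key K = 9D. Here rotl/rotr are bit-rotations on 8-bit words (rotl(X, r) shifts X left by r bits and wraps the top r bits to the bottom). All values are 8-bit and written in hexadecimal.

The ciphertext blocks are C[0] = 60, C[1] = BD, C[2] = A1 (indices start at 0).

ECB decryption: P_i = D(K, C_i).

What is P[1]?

P[1]: D(K, BD) = 01.

P[1] = 01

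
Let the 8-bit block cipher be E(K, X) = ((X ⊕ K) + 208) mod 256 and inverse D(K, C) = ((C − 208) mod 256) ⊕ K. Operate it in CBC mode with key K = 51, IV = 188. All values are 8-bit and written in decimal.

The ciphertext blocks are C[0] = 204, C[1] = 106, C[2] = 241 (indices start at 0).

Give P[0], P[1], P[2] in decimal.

P[0] = 115, P[1] = 101, P[2] = 120

CBC decryption: P_i = D(K, C_i) ⊕ C_{i−1}, with C_{−1} = IV.
P[0]: D(K, 204) = 207; 207 ⊕ 188 = 115.
P[1]: D(K, 106) = 169; 169 ⊕ 204 = 101.
P[2]: D(K, 241) = 18; 18 ⊕ 106 = 120.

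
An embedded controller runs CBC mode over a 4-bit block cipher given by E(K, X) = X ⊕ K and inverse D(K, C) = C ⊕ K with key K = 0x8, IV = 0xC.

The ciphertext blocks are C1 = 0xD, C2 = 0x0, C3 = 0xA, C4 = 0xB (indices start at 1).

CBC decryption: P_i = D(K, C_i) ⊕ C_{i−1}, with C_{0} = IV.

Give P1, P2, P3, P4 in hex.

P1 = 0x9, P2 = 0x5, P3 = 0x2, P4 = 0x9

P1: D(K, 0xD) = 0x5; 0x5 ⊕ 0xC = 0x9.
P2: D(K, 0x0) = 0x8; 0x8 ⊕ 0xD = 0x5.
P3: D(K, 0xA) = 0x2; 0x2 ⊕ 0x0 = 0x2.
P4: D(K, 0xB) = 0x3; 0x3 ⊕ 0xA = 0x9.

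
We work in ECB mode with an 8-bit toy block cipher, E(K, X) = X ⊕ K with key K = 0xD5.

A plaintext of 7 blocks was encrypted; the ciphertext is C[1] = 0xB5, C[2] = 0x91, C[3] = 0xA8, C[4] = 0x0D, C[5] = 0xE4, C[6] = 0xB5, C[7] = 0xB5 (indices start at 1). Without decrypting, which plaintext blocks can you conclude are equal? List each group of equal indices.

ECB encrypts each block independently with the same key, so equal ciphertext blocks imply equal plaintext blocks.
C[1] = C[6] = C[7] = 0xB5, so P[1] = P[6] = P[7].

P[1] = P[6] = P[7]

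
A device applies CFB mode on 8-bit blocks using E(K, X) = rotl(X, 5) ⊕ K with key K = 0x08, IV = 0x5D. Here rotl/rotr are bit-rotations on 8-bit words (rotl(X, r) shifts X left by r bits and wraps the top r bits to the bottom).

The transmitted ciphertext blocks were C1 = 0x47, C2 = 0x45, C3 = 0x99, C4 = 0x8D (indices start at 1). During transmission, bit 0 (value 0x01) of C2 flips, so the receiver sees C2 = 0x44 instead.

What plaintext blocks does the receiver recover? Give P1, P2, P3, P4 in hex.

CFB decryption: P_i = C_i ⊕ E(K, C_{i−1}), with C_{0} = IV.
Only C2 changed, to 0x44. In CFB, a change in C_i flips the same bit in P_i and garbles P_{i+1}. Decrypting the received ciphertext:
P1: E(K, 0x5D) = 0xA3; 0x47 ⊕ 0xA3 = 0xE4.
P2: E(K, 0x47) = 0xE0; 0x44 ⊕ 0xE0 = 0xA4.
P3: E(K, 0x44) = 0x80; 0x99 ⊕ 0x80 = 0x19.
P4: E(K, 0x99) = 0x3B; 0x8D ⊕ 0x3B = 0xB6.
Blocks that differ from the original plaintext: P2, P3.

P1 = 0xE4, P2 = 0xA4, P3 = 0x19, P4 = 0xB6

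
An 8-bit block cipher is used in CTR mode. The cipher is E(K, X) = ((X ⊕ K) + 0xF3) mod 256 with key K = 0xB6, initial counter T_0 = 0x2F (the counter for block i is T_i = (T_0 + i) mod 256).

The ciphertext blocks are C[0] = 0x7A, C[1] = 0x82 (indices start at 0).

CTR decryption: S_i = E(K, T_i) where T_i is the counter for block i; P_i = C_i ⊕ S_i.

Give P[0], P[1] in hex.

P[0] = 0xF6, P[1] = 0xFB

P[0]: T = 0x2F, S = E(K, T) = 0x8C; 0x7A ⊕ 0x8C = 0xF6.
P[1]: T = 0x30, S = E(K, T) = 0x79; 0x82 ⊕ 0x79 = 0xFB.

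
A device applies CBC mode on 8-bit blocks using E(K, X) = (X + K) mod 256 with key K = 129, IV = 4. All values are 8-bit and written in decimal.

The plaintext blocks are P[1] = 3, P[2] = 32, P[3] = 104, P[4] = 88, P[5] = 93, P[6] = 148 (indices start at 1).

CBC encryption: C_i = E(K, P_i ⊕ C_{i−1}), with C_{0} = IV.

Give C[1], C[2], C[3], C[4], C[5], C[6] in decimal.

C[1]: P[1] ⊕ 4 = 7; E(K, 7) = 136.
C[2]: P[2] ⊕ 136 = 168; E(K, 168) = 41.
C[3]: P[3] ⊕ 41 = 65; E(K, 65) = 194.
C[4]: P[4] ⊕ 194 = 154; E(K, 154) = 27.
C[5]: P[5] ⊕ 27 = 70; E(K, 70) = 199.
C[6]: P[6] ⊕ 199 = 83; E(K, 83) = 212.

C[1] = 136, C[2] = 41, C[3] = 194, C[4] = 27, C[5] = 199, C[6] = 212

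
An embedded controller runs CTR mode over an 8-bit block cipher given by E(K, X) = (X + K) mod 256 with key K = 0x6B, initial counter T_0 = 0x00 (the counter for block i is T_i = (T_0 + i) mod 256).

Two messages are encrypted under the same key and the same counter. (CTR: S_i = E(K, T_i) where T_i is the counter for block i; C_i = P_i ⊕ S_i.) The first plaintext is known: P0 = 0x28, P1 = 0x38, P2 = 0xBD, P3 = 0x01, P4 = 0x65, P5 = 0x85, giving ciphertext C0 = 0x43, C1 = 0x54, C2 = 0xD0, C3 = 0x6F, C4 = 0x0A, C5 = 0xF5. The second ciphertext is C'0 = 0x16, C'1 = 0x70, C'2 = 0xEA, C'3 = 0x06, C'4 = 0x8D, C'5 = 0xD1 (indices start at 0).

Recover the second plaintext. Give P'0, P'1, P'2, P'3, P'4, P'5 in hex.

P'0 = 0x7D, P'1 = 0x1C, P'2 = 0x87, P'3 = 0x68, P'4 = 0xE2, P'5 = 0xA1

In CTR with a reused counter, both messages share the same keystream S_i, so C_i ⊕ C'_i = P_i ⊕ P'_i and thus P'_i = P_i ⊕ C_i ⊕ C'_i.
P'0: 0x28 ⊕ 0x43 ⊕ 0x16 = 0x7D.
P'1: 0x38 ⊕ 0x54 ⊕ 0x70 = 0x1C.
P'2: 0xBD ⊕ 0xD0 ⊕ 0xEA = 0x87.
P'3: 0x01 ⊕ 0x6F ⊕ 0x06 = 0x68.
P'4: 0x65 ⊕ 0x0A ⊕ 0x8D = 0xE2.
P'5: 0x85 ⊕ 0xF5 ⊕ 0xD1 = 0xA1.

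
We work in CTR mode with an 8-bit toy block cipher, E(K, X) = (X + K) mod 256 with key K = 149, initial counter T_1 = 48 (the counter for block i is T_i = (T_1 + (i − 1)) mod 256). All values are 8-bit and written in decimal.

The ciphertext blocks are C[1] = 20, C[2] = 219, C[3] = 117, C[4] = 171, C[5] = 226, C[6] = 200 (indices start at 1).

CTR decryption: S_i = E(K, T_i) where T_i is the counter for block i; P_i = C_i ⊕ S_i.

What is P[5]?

P[5] = 43

P[5]: T = 52, S = E(K, T) = 201; 226 ⊕ 201 = 43.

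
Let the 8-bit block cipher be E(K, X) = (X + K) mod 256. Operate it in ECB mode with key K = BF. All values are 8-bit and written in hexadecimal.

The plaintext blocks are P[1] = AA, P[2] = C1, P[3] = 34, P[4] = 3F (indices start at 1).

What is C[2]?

ECB encryption: C_i = E(K, P_i).
C[2]: E(K, C1) = 80.

C[2] = 80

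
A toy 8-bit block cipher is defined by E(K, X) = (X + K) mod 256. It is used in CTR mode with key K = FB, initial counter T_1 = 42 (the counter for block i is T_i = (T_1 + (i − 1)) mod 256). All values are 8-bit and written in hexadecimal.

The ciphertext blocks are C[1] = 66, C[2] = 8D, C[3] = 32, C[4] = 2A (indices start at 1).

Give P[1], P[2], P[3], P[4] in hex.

P[1] = 5B, P[2] = B3, P[3] = 0D, P[4] = 6A

CTR decryption: S_i = E(K, T_i) where T_i is the counter for block i; P_i = C_i ⊕ S_i.
P[1]: T = 42, S = E(K, T) = 3D; 66 ⊕ 3D = 5B.
P[2]: T = 43, S = E(K, T) = 3E; 8D ⊕ 3E = B3.
P[3]: T = 44, S = E(K, T) = 3F; 32 ⊕ 3F = 0D.
P[4]: T = 45, S = E(K, T) = 40; 2A ⊕ 40 = 6A.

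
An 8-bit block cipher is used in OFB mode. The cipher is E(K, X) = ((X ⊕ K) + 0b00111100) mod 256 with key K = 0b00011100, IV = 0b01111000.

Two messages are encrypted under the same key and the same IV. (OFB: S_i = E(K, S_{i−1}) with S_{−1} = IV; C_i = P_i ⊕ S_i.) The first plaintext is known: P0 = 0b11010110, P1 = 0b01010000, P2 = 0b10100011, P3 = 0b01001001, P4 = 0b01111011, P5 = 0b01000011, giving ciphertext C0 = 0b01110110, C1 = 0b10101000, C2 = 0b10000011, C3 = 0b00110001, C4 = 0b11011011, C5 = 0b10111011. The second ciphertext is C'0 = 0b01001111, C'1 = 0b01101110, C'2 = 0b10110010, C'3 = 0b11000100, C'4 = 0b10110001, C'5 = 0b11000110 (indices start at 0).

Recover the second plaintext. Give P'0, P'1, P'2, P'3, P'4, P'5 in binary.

P'0 = 0b11101111, P'1 = 0b10010110, P'2 = 0b10010010, P'3 = 0b10111100, P'4 = 0b00010001, P'5 = 0b00111110

In OFB with a reused IV, both messages share the same keystream S_i, so C_i ⊕ C'_i = P_i ⊕ P'_i and thus P'_i = P_i ⊕ C_i ⊕ C'_i.
P'0: 0b11010110 ⊕ 0b01110110 ⊕ 0b01001111 = 0b11101111.
P'1: 0b01010000 ⊕ 0b10101000 ⊕ 0b01101110 = 0b10010110.
P'2: 0b10100011 ⊕ 0b10000011 ⊕ 0b10110010 = 0b10010010.
P'3: 0b01001001 ⊕ 0b00110001 ⊕ 0b11000100 = 0b10111100.
P'4: 0b01111011 ⊕ 0b11011011 ⊕ 0b10110001 = 0b00010001.
P'5: 0b01000011 ⊕ 0b10111011 ⊕ 0b11000110 = 0b00111110.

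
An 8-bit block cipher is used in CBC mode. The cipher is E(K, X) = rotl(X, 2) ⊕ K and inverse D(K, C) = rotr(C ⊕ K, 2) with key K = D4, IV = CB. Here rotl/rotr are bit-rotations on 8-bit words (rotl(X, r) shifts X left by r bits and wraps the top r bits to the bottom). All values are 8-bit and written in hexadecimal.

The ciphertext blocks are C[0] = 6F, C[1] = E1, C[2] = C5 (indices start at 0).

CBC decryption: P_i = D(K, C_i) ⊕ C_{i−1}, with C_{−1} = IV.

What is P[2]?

P[2]: D(K, C5) = 44; 44 ⊕ E1 = A5.

P[2] = A5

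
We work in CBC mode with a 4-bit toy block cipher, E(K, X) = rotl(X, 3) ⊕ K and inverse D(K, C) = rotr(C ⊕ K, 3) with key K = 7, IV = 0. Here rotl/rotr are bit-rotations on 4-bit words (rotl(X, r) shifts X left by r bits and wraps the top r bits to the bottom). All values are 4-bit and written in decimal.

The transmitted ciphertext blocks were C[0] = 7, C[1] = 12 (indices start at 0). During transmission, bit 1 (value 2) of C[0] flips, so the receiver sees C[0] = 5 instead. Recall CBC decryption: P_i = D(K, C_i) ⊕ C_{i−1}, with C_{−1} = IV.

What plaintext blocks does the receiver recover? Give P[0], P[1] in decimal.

P[0] = 4, P[1] = 2

Only C[0] changed, to 5. In CBC, a change in C_i garbles P_i and flips the same bit in P_{i+1}. Decrypting the received ciphertext:
P[0]: D(K, 5) = 4; 4 ⊕ 0 = 4.
P[1]: D(K, 12) = 7; 7 ⊕ 5 = 2.
Blocks that differ from the original plaintext: P[0], P[1].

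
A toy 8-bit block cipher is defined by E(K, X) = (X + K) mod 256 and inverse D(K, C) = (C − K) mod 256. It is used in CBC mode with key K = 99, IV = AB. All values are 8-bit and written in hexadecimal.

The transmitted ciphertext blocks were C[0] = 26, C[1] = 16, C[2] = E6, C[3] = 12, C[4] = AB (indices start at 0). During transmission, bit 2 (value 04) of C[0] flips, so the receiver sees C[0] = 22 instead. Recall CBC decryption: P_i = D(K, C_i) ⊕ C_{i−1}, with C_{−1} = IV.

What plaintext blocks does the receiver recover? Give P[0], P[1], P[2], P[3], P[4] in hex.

P[0] = 22, P[1] = 5F, P[2] = 5B, P[3] = 9F, P[4] = 00

Only C[0] changed, to 22. In CBC, a change in C_i garbles P_i and flips the same bit in P_{i+1}. Decrypting the received ciphertext:
P[0]: D(K, 22) = 89; 89 ⊕ AB = 22.
P[1]: D(K, 16) = 7D; 7D ⊕ 22 = 5F.
P[2]: D(K, E6) = 4D; 4D ⊕ 16 = 5B.
P[3]: D(K, 12) = 79; 79 ⊕ E6 = 9F.
P[4]: D(K, AB) = 12; 12 ⊕ 12 = 00.
Blocks that differ from the original plaintext: P[0], P[1].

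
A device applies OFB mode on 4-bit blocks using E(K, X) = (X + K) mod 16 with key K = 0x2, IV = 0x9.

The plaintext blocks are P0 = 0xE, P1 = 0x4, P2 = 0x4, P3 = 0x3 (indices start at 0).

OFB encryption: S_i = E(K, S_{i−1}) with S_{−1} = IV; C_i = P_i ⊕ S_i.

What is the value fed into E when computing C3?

0xF

C0: S = E(K, 0x9) = 0xB; 0xE ⊕ 0xB = 0x5.
C1: S = E(K, 0xB) = 0xD; 0x4 ⊕ 0xD = 0x9.
C2: S = E(K, 0xD) = 0xF; 0x4 ⊕ 0xF = 0xB.
C3: S = E(K, 0xF) = 0x1; 0x3 ⊕ 0x1 = 0x2.
So the input to E for block 3 is 0xF.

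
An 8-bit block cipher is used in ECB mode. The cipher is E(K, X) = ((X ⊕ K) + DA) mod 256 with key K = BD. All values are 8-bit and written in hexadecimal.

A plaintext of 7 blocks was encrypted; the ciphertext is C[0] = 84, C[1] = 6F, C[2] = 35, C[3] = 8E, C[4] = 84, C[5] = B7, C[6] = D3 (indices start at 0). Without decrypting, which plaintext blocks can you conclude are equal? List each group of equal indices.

P[0] = P[4]

ECB encrypts each block independently with the same key, so equal ciphertext blocks imply equal plaintext blocks.
C[0] = C[4] = 84, so P[0] = P[4].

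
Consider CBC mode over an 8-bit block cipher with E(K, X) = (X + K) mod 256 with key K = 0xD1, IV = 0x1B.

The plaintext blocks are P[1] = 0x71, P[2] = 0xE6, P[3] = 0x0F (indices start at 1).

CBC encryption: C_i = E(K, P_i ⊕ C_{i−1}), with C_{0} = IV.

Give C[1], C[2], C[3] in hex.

C[1] = 0x3B, C[2] = 0xAE, C[3] = 0x72

C[1]: P[1] ⊕ 0x1B = 0x6A; E(K, 0x6A) = 0x3B.
C[2]: P[2] ⊕ 0x3B = 0xDD; E(K, 0xDD) = 0xAE.
C[3]: P[3] ⊕ 0xAE = 0xA1; E(K, 0xA1) = 0x72.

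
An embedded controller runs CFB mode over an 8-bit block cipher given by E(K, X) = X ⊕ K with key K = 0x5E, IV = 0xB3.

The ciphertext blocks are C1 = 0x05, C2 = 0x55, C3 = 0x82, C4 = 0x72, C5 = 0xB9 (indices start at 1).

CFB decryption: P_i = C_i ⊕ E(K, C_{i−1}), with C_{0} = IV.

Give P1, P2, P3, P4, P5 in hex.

P1 = 0xE8, P2 = 0x0E, P3 = 0x89, P4 = 0xAE, P5 = 0x95

P1: E(K, 0xB3) = 0xED; 0x05 ⊕ 0xED = 0xE8.
P2: E(K, 0x05) = 0x5B; 0x55 ⊕ 0x5B = 0x0E.
P3: E(K, 0x55) = 0x0B; 0x82 ⊕ 0x0B = 0x89.
P4: E(K, 0x82) = 0xDC; 0x72 ⊕ 0xDC = 0xAE.
P5: E(K, 0x72) = 0x2C; 0xB9 ⊕ 0x2C = 0x95.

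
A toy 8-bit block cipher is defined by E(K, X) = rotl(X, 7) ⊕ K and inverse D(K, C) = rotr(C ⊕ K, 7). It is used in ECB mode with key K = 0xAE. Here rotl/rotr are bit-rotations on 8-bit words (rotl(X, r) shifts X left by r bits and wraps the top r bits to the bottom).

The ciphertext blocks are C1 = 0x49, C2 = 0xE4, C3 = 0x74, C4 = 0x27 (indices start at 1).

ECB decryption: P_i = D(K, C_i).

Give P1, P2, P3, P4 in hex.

P1 = 0xCF, P2 = 0x94, P3 = 0xB5, P4 = 0x13

P1: D(K, 0x49) = 0xCF.
P2: D(K, 0xE4) = 0x94.
P3: D(K, 0x74) = 0xB5.
P4: D(K, 0x27) = 0x13.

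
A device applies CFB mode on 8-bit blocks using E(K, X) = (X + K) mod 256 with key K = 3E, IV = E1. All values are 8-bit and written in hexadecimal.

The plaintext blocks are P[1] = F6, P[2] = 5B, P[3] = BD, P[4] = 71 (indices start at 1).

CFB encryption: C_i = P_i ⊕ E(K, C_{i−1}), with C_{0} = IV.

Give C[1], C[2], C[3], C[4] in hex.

C[1]: E(K, E1) = 1F; F6 ⊕ 1F = E9.
C[2]: E(K, E9) = 27; 5B ⊕ 27 = 7C.
C[3]: E(K, 7C) = BA; BD ⊕ BA = 07.
C[4]: E(K, 07) = 45; 71 ⊕ 45 = 34.

C[1] = E9, C[2] = 7C, C[3] = 07, C[4] = 34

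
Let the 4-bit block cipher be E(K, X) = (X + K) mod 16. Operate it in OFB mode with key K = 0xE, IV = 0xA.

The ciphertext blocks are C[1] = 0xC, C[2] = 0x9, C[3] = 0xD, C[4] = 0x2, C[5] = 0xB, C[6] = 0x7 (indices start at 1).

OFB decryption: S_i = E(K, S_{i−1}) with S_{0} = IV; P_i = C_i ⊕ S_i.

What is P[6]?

P[6] = 0x9

P[1]: S = E(K, 0xA) = 0x8; 0xC ⊕ 0x8 = 0x4.
P[2]: S = E(K, 0x8) = 0x6; 0x9 ⊕ 0x6 = 0xF.
P[3]: S = E(K, 0x6) = 0x4; 0xD ⊕ 0x4 = 0x9.
P[4]: S = E(K, 0x4) = 0x2; 0x2 ⊕ 0x2 = 0x0.
P[5]: S = E(K, 0x2) = 0x0; 0xB ⊕ 0x0 = 0xB.
P[6]: S = E(K, 0x0) = 0xE; 0x7 ⊕ 0xE = 0x9.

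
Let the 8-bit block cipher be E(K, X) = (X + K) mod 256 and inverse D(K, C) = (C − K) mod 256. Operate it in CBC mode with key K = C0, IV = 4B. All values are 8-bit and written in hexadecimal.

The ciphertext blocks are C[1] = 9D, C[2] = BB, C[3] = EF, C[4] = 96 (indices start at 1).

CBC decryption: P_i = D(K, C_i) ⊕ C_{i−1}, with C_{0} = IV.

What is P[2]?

P[2]: D(K, BB) = FB; FB ⊕ 9D = 66.

P[2] = 66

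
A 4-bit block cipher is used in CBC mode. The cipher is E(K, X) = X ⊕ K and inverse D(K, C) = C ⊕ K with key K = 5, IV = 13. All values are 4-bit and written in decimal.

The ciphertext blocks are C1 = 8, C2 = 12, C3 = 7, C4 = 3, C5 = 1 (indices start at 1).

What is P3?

P3 = 14

CBC decryption: P_i = D(K, C_i) ⊕ C_{i−1}, with C_{0} = IV.
P3: D(K, 7) = 2; 2 ⊕ 12 = 14.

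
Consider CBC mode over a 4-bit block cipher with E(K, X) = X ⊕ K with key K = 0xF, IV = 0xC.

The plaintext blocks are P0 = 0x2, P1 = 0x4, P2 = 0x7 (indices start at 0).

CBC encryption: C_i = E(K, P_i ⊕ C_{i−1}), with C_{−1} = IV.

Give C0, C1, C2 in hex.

C0: P0 ⊕ 0xC = 0xE; E(K, 0xE) = 0x1.
C1: P1 ⊕ 0x1 = 0x5; E(K, 0x5) = 0xA.
C2: P2 ⊕ 0xA = 0xD; E(K, 0xD) = 0x2.

C0 = 0x1, C1 = 0xA, C2 = 0x2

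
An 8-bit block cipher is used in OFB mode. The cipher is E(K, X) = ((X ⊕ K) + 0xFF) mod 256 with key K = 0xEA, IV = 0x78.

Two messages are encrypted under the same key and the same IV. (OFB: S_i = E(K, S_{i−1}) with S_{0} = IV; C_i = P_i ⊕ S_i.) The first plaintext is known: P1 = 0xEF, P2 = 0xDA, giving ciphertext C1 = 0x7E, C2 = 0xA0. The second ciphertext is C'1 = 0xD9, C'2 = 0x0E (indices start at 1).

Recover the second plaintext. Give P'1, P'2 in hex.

In OFB with a reused IV, both messages share the same keystream S_i, so C_i ⊕ C'_i = P_i ⊕ P'_i and thus P'_i = P_i ⊕ C_i ⊕ C'_i.
P'1: 0xEF ⊕ 0x7E ⊕ 0xD9 = 0x48.
P'2: 0xDA ⊕ 0xA0 ⊕ 0x0E = 0x74.

P'1 = 0x48, P'2 = 0x74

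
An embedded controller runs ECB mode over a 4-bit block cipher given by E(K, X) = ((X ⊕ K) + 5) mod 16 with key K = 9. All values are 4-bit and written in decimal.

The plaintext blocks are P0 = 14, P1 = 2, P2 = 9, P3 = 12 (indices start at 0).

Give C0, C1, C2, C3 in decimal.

C0 = 12, C1 = 0, C2 = 5, C3 = 10

ECB encryption: C_i = E(K, P_i).
C0: E(K, 14) = 12.
C1: E(K, 2) = 0.
C2: E(K, 9) = 5.
C3: E(K, 12) = 10.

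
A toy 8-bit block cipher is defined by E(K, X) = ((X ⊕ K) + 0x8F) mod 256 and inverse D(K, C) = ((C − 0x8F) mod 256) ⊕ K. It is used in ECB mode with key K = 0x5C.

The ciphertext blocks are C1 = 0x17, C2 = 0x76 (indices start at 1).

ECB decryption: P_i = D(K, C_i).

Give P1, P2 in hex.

P1 = 0xD4, P2 = 0xBB

P1: D(K, 0x17) = 0xD4.
P2: D(K, 0x76) = 0xBB.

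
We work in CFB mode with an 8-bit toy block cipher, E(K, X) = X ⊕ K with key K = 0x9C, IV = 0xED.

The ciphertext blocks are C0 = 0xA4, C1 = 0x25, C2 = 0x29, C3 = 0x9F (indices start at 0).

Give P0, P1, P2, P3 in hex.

P0 = 0xD5, P1 = 0x1D, P2 = 0x90, P3 = 0x2A

CFB decryption: P_i = C_i ⊕ E(K, C_{i−1}), with C_{−1} = IV.
P0: E(K, 0xED) = 0x71; 0xA4 ⊕ 0x71 = 0xD5.
P1: E(K, 0xA4) = 0x38; 0x25 ⊕ 0x38 = 0x1D.
P2: E(K, 0x25) = 0xB9; 0x29 ⊕ 0xB9 = 0x90.
P3: E(K, 0x29) = 0xB5; 0x9F ⊕ 0xB5 = 0x2A.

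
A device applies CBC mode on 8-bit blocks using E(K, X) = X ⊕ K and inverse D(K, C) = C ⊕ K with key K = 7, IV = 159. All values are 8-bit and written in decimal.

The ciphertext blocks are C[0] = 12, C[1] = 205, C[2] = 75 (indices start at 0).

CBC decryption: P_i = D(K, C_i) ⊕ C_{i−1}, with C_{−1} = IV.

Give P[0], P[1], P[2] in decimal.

P[0]: D(K, 12) = 11; 11 ⊕ 159 = 148.
P[1]: D(K, 205) = 202; 202 ⊕ 12 = 198.
P[2]: D(K, 75) = 76; 76 ⊕ 205 = 129.

P[0] = 148, P[1] = 198, P[2] = 129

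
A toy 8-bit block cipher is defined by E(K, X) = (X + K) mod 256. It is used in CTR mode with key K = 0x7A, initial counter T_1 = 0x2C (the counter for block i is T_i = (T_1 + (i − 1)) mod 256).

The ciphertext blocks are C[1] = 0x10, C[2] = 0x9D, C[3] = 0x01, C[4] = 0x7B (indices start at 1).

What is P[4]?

CTR decryption: S_i = E(K, T_i) where T_i is the counter for block i; P_i = C_i ⊕ S_i.
P[4]: T = 0x2F, S = E(K, T) = 0xA9; 0x7B ⊕ 0xA9 = 0xD2.

P[4] = 0xD2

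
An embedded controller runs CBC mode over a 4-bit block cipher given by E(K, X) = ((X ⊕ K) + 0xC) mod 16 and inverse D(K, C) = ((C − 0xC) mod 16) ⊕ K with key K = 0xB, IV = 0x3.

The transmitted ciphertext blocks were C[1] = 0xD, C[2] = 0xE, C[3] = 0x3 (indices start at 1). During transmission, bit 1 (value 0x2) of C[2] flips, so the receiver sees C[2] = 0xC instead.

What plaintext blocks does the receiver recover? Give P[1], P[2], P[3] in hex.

P[1] = 0x9, P[2] = 0x6, P[3] = 0x0

CBC decryption: P_i = D(K, C_i) ⊕ C_{i−1}, with C_{0} = IV.
Only C[2] changed, to 0xC. In CBC, a change in C_i garbles P_i and flips the same bit in P_{i+1}. Decrypting the received ciphertext:
P[1]: D(K, 0xD) = 0xA; 0xA ⊕ 0x3 = 0x9.
P[2]: D(K, 0xC) = 0xB; 0xB ⊕ 0xD = 0x6.
P[3]: D(K, 0x3) = 0xC; 0xC ⊕ 0xC = 0x0.
Blocks that differ from the original plaintext: P[2], P[3].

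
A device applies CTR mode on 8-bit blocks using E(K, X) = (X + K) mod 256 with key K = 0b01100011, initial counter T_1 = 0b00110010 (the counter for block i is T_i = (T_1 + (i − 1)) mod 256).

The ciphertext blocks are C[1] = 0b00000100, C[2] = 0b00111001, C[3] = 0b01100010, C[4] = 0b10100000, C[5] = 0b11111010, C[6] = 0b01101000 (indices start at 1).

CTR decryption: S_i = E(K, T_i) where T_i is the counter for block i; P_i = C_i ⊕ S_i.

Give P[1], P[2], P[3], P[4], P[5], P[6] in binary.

P[1] = 0b10010001, P[2] = 0b10101111, P[3] = 0b11110101, P[4] = 0b00111000, P[5] = 0b01100011, P[6] = 0b11110010

P[1]: T = 0b00110010, S = E(K, T) = 0b10010101; 0b00000100 ⊕ 0b10010101 = 0b10010001.
P[2]: T = 0b00110011, S = E(K, T) = 0b10010110; 0b00111001 ⊕ 0b10010110 = 0b10101111.
P[3]: T = 0b00110100, S = E(K, T) = 0b10010111; 0b01100010 ⊕ 0b10010111 = 0b11110101.
P[4]: T = 0b00110101, S = E(K, T) = 0b10011000; 0b10100000 ⊕ 0b10011000 = 0b00111000.
P[5]: T = 0b00110110, S = E(K, T) = 0b10011001; 0b11111010 ⊕ 0b10011001 = 0b01100011.
P[6]: T = 0b00110111, S = E(K, T) = 0b10011010; 0b01101000 ⊕ 0b10011010 = 0b11110010.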